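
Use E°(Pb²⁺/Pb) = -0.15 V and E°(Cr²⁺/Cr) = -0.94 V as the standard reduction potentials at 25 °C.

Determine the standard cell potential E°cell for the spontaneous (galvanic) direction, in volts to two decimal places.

+0.79 V

The Pb²⁺/Pb couple has the higher reduction potential, so it is the cathode; Cr²⁺/Cr is oxidised at the anode.
E°cell = E°(cathode) − E°(anode) = (-0.15) − (-0.94) = +0.79 V.
Since E°cell > 0, the reaction is spontaneous under standard conditions.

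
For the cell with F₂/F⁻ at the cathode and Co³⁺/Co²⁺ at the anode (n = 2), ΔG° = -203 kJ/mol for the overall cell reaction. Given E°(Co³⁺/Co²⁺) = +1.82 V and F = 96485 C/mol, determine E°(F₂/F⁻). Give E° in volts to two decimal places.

E°cell = −ΔG°/(nF) = −(-203×10³)/((2)(96485)) = +1.052 V.
Since F₂/F⁻ is the cathode and Co³⁺/Co²⁺ the anode, E°cell = E°(F₂/F⁻) − E°(Co³⁺/Co²⁺).
So E°(F₂/F⁻) = E°cell + E°(Co³⁺/Co²⁺) = +1.052 + (+1.82) = +2.87 V.

+2.87 V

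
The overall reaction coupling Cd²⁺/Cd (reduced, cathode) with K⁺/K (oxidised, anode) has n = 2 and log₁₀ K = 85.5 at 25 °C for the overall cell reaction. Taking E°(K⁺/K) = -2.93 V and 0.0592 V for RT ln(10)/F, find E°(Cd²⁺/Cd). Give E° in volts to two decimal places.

-0.40 V

E°cell = (0.0592/n)·log K = (0.0592/2)(85.5) = +2.531 V.
Since Cd²⁺/Cd is the cathode and K⁺/K the anode, E°cell = E°(Cd²⁺/Cd) − E°(K⁺/K).
So E°(Cd²⁺/Cd) = E°cell + E°(K⁺/K) = +2.531 + (-2.93) = -0.40 V.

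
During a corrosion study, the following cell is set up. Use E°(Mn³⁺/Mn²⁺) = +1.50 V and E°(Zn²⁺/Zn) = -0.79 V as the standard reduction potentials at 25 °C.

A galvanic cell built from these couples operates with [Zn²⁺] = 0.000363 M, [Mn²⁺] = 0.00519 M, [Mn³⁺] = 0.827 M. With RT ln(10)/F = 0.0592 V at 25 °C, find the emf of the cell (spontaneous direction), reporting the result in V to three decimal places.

Mn³⁺/Mn²⁺ is the cathode (higher E°), Zn²⁺/Zn the anode: E°cell = +1.50 − (-0.79) = +2.29 V, n = 2.
Overall: 2 Mn³⁺(aq) + Zn(s) → 2 Mn²⁺(aq) + Zn²⁺(aq)
Q = [Mn²⁺]^2·[Zn²⁺] / ([Mn³⁺]^2); log Q = -7.845.
E = E° − (0.0592/n) log Q = +2.29 − (0.0592/2)(-7.845) = +2.522 V.

+2.522 V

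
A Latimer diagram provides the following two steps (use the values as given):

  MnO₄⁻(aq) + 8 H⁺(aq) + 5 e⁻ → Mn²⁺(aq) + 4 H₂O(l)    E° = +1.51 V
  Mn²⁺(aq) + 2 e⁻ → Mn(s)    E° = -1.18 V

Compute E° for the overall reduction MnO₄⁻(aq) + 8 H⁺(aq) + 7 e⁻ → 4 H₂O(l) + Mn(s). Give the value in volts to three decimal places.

Standard free energies of sequential steps add: ΔG°₃ = ΔG°₁ + ΔG°₂, so n₃E°₃ = n₁E°₁ + n₂E°₂.
E°₃ = (5×+1.51 + 2×-1.18) / 7 = (+5.190) / 7 = +0.741 V.
Simply averaging or adding the two E° values would be wrong; the electron-weighted sum is required.

+0.741 V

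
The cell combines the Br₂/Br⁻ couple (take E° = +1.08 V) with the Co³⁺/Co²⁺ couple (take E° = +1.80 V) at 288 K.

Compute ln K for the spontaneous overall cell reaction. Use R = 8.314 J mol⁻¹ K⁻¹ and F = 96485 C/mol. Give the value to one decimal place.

58.0

Cathode: Co³⁺/Co²⁺; anode: Br₂/Br⁻. E°cell = (+1.80) − (+1.08) = +0.72 V, with n = 2.
ΔG° = −nFE° = −RT ln K, so ln K = nFE°/(RT) = (2)(96485)(+0.72) / ((8.314)(288)) = 58.026.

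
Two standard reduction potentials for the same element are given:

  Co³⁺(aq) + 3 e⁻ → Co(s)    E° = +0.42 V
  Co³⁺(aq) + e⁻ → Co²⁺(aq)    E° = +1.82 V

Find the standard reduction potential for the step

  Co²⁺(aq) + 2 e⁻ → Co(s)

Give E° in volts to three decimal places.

Sequential free energies add, so n₃E°₃ = n₁E°₁ + n₂E°₂.
With n₃ = 3, and the known step contributing 1×(+1.82) V, the unknown satisfies 2·E° = 3×(+0.42) − 1×(+1.82) = -0.560.
E° = -0.560 / 2 = -0.280 V.

-0.280 V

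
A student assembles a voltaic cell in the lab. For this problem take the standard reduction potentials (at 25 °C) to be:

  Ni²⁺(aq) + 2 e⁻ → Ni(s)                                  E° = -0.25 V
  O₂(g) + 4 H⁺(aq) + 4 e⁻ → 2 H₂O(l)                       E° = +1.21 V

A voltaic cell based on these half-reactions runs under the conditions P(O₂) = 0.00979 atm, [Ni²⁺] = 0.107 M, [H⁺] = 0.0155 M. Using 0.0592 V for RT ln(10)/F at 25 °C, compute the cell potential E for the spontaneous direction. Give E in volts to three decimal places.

+1.352 V

O₂/H₂O is the cathode (higher E°), Ni²⁺/Ni the anode: E°cell = +1.21 − (-0.25) = +1.46 V, n = 4.
Overall: O₂(g) + 4 H⁺(aq) + 2 Ni(s) → 2 H₂O(l) + 2 Ni²⁺(aq)
Q = [Ni²⁺]^2 / (P(O₂)·[H⁺]^4); log Q = 7.307.
E = E° − (0.0592/n) log Q = +1.46 − (0.0592/4)(7.307) = +1.352 V.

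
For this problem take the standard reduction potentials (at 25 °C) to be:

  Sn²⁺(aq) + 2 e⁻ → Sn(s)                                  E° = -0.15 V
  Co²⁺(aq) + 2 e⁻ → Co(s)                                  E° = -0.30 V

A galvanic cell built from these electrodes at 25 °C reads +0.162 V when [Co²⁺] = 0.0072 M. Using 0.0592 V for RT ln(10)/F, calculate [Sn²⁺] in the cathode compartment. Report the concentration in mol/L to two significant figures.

0.018 M

Sn²⁺/Sn is the cathode, Co²⁺/Co the anode: E°cell = +0.15 V, n = 2.
Overall reaction: Sn²⁺(aq) + Co(s) → Sn(s) + Co²⁺(aq); Q = [Co²⁺]^1/[Sn²⁺]^1.
From E = E° − (0.0592/n) log Q: log Q = (E° − E)·n/0.0592 = (+0.15 − (+0.162))·2/0.0592 = -0.4054.
So 1·log[Sn²⁺] = 1·log(0.0072) − log Q = -2.1427 − (-0.4054) = -1.7373; [Sn²⁺] = 10^(-1.7373) ≈ 0.018 M.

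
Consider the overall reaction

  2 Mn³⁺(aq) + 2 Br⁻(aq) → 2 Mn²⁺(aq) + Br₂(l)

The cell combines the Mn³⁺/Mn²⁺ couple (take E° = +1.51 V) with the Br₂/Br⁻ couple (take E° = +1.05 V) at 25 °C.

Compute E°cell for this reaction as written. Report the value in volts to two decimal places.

The Mn³⁺/Mn²⁺ couple has the higher reduction potential, so it is the cathode; Br₂/Br⁻ is oxidised at the anode.
E°cell = E°(cathode) − E°(anode) = (+1.51) − (+1.05) = +0.46 V.

+0.46 V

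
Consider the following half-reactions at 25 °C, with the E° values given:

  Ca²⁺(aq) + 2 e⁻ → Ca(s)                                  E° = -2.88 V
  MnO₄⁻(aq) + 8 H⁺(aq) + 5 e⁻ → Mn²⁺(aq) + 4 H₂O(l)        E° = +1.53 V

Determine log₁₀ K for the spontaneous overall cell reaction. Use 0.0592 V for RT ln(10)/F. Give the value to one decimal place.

Cathode: MnO₄⁻/Mn²⁺; anode: Ca²⁺/Ca. E°cell = +4.41 V, n = 10.
log K = nE°cell / 0.0592 = (10)(+4.41) / 0.0592 = 744.9.

744.9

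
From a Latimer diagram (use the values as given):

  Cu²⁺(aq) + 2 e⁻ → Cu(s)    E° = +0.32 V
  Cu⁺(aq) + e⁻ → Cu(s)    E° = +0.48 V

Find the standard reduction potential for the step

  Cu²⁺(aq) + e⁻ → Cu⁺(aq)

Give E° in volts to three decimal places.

Sequential free energies add, so n₃E°₃ = n₁E°₁ + n₂E°₂.
With n₃ = 2, and the known step contributing 1×(+0.48) V, the unknown satisfies 1·E° = 2×(+0.32) − 1×(+0.48) = +0.160.
E° = +0.160 / 1 = +0.160 V.

+0.160 V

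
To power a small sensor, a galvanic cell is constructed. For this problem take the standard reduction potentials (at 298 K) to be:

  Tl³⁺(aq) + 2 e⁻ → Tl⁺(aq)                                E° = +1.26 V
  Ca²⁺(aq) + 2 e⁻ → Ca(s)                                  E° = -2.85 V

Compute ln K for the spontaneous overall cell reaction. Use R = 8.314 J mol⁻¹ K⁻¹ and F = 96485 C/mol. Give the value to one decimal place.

Cathode: Tl³⁺/Tl⁺; anode: Ca²⁺/Ca. E°cell = (+1.26) − (-2.85) = +4.11 V, with n = 2.
ΔG° = −nFE° = −RT ln K, so ln K = nFE°/(RT) = (2)(96485)(+4.11) / ((8.314)(298)) = 320.114.

320.1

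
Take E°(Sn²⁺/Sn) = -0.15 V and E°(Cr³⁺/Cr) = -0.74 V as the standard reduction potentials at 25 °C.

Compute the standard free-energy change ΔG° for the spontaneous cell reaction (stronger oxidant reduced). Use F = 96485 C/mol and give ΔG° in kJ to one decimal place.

Sn²⁺/Sn (E° = -0.15 V) is the cathode; Cr³⁺/Cr (E° = -0.74 V) is the anode, so E°cell = +0.59 V.
Balancing electrons gives n = 6 (lcm of 2 and 3).
ΔG° = −nFE° = −(6)(96485)(+0.59) = -341,557 J = -341.6 kJ.

-341.6 kJ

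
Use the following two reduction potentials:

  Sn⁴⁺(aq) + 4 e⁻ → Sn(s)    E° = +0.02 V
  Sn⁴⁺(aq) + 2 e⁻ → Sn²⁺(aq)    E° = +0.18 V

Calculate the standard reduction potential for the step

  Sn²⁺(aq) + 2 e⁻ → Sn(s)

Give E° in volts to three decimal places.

-0.140 V

Sequential free energies add, so n₃E°₃ = n₁E°₁ + n₂E°₂.
With n₃ = 4, and the known step contributing 2×(+0.18) V, the unknown satisfies 2·E° = 4×(+0.02) − 2×(+0.18) = -0.280.
E° = -0.280 / 2 = -0.140 V.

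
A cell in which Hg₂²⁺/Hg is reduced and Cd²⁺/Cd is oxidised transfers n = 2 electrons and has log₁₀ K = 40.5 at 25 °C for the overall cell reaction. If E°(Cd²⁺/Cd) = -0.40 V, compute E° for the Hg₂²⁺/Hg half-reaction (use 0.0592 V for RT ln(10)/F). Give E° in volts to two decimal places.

E°cell = (0.0592/n)·log K = (0.0592/2)(40.5) = +1.199 V.
Since Hg₂²⁺/Hg is the cathode and Cd²⁺/Cd the anode, E°cell = E°(Hg₂²⁺/Hg) − E°(Cd²⁺/Cd).
So E°(Hg₂²⁺/Hg) = E°cell + E°(Cd²⁺/Cd) = +1.199 + (-0.40) = +0.80 V.

+0.80 V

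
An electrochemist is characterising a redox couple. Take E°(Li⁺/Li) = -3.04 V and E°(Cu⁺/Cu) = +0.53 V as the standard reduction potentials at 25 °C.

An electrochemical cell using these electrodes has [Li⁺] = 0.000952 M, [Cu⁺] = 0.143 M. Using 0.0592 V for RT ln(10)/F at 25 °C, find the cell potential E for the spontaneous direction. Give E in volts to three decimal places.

Cu⁺/Cu is the cathode (higher E°), Li⁺/Li the anode: E°cell = +0.53 − (-3.04) = +3.57 V, n = 1.
Overall: Cu⁺(aq) + Li(s) → Cu(s) + Li⁺(aq)
Q = [Li⁺] / ([Cu⁺]); log Q = -2.177.
E = E° − (0.0592/n) log Q = +3.57 − (0.0592/1)(-2.177) = +3.699 V.

+3.699 V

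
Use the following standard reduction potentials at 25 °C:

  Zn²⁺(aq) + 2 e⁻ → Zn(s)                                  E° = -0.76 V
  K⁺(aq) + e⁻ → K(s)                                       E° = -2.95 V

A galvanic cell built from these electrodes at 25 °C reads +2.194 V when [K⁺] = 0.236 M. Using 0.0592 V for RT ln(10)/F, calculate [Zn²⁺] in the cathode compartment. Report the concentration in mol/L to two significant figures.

0.076 M

Zn²⁺/Zn is the cathode, K⁺/K the anode: E°cell = +2.19 V, n = 2.
Overall reaction: Zn²⁺(aq) + 2 K(s) → Zn(s) + 2 K⁺(aq); Q = [K⁺]^2/[Zn²⁺]^1.
From E = E° − (0.0592/n) log Q: log Q = (E° − E)·n/0.0592 = (+2.19 − (+2.194))·2/0.0592 = -0.1351.
So 1·log[Zn²⁺] = 2·log(0.236) − log Q = -1.2542 − (-0.1351) = -1.1191; [Zn²⁺] = 10^(-1.1191) ≈ 0.076 M.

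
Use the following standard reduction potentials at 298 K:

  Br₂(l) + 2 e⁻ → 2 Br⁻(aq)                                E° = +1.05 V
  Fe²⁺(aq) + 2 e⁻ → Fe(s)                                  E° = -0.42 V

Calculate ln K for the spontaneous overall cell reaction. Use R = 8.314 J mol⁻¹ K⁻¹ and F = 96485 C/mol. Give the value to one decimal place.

Cathode: Br₂/Br⁻; anode: Fe²⁺/Fe. E°cell = (+1.05) − (-0.42) = +1.47 V, with n = 2.
ΔG° = −nFE° = −RT ln K, so ln K = nFE°/(RT) = (2)(96485)(+1.47) / ((8.314)(298)) = 114.494.

114.5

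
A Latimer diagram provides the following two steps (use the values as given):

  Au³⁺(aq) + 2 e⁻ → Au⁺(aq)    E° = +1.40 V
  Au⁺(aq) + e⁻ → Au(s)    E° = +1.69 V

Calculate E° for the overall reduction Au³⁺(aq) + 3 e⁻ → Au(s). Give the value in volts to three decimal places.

+1.497 V

Standard free energies of sequential steps add: ΔG°₃ = ΔG°₁ + ΔG°₂, so n₃E°₃ = n₁E°₁ + n₂E°₂.
E°₃ = (2×+1.40 + 1×+1.69) / 3 = (+4.490) / 3 = +1.497 V.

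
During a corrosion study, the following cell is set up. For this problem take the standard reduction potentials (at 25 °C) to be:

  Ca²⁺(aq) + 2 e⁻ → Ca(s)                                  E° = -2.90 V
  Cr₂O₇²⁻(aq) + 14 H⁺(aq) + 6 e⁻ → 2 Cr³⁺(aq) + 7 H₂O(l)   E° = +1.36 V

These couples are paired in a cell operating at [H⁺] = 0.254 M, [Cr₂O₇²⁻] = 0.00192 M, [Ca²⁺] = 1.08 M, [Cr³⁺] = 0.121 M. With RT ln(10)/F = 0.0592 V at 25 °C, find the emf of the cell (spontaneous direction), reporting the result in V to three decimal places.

+4.168 V

Cr₂O₇²⁻/Cr³⁺ is the cathode (higher E°), Ca²⁺/Ca the anode: E°cell = +1.36 − (-2.90) = +4.26 V, n = 6.
Overall: Cr₂O₇²⁻(aq) + 14 H⁺(aq) + 3 Ca(s) → 2 Cr³⁺(aq) + 7 H₂O(l) + 3 Ca²⁺(aq)
Q = [Cr³⁺]^2·[Ca²⁺]^3 / ([Cr₂O₇²⁻]·[H⁺]^14); log Q = 9.315.
E = E° − (0.0592/n) log Q = +4.26 − (0.0592/6)(9.315) = +4.168 V.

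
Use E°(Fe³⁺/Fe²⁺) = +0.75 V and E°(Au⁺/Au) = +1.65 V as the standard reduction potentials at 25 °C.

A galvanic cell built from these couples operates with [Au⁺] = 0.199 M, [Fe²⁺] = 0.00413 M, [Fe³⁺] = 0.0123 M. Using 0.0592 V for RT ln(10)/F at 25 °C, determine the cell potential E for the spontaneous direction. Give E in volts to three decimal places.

Au⁺/Au is the cathode (higher E°), Fe³⁺/Fe²⁺ the anode: E°cell = +1.65 − (+0.75) = +0.90 V, n = 1.
Overall: Au⁺(aq) + Fe²⁺(aq) → Au(s) + Fe³⁺(aq)
Q = [Fe³⁺] / ([Au⁺]·[Fe²⁺]); log Q = 1.175.
E = E° − (0.0592/n) log Q = +0.90 − (0.0592/1)(1.175) = +0.830 V.

+0.830 V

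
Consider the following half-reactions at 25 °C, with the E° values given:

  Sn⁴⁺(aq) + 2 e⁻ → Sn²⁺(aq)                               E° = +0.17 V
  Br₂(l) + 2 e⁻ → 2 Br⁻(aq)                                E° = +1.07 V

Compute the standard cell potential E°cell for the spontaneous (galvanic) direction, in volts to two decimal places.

The Br₂/Br⁻ couple has the higher reduction potential, so it is the cathode; Sn⁴⁺/Sn²⁺ is oxidised at the anode.
E°cell = E°(cathode) − E°(anode) = (+1.07) − (+0.17) = +0.90 V.

+0.90 V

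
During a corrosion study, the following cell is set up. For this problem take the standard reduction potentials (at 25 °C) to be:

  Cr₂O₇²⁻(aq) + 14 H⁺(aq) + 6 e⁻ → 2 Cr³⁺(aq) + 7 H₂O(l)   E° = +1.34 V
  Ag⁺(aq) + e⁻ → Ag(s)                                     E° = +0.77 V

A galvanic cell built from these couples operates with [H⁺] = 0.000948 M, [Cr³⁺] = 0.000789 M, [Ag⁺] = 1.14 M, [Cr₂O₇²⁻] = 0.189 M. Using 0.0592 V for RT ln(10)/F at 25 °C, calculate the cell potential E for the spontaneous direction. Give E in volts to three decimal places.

+0.203 V

Cr₂O₇²⁻/Cr³⁺ is the cathode (higher E°), Ag⁺/Ag the anode: E°cell = +1.34 − (+0.77) = +0.57 V, n = 6.
Overall: Cr₂O₇²⁻(aq) + 14 H⁺(aq) + 6 Ag(s) → 2 Cr³⁺(aq) + 7 H₂O(l) + 6 Ag⁺(aq)
Q = [Cr³⁺]^2·[Ag⁺]^6 / ([Cr₂O₇²⁻]·[H⁺]^14); log Q = 37.184.
E = E° − (0.0592/n) log Q = +0.57 − (0.0592/6)(37.184) = +0.203 V.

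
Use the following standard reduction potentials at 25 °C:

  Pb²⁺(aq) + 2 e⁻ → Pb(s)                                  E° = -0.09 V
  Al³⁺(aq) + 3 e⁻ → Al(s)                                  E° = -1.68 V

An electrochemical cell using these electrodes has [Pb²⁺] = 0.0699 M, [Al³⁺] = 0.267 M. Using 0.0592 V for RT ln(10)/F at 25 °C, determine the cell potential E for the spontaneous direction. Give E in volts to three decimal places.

Pb²⁺/Pb is the cathode (higher E°), Al³⁺/Al the anode: E°cell = -0.09 − (-1.68) = +1.59 V, n = 6.
Overall: 3 Pb²⁺(aq) + 2 Al(s) → 3 Pb(s) + 2 Al³⁺(aq)
Q = [Al³⁺]^2 / ([Pb²⁺]^3); log Q = 2.320.
E = E° − (0.0592/n) log Q = +1.59 − (0.0592/6)(2.320) = +1.567 V.

+1.567 V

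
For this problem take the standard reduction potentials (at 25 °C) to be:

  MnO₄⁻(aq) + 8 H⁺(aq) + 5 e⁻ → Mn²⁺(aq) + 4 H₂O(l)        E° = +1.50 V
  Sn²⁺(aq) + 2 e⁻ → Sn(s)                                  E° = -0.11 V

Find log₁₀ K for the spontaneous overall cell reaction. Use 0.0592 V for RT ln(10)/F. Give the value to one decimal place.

Cathode: MnO₄⁻/Mn²⁺; anode: Sn²⁺/Sn. E°cell = +1.61 V, n = 10.
log K = nE°cell / 0.0592 = (10)(+1.61) / 0.0592 = 272.0.

272.0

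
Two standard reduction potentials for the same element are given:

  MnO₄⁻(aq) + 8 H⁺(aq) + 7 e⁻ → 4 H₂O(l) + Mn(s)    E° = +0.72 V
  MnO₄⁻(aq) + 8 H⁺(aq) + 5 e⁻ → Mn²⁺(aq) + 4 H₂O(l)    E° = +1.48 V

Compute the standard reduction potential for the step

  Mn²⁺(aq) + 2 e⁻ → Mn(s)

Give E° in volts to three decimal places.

Sequential free energies add, so n₃E°₃ = n₁E°₁ + n₂E°₂.
With n₃ = 7, and the known step contributing 5×(+1.48) V, the unknown satisfies 2·E° = 7×(+0.72) − 5×(+1.48) = -2.360.
E° = -2.360 / 2 = -1.180 V.

-1.180 V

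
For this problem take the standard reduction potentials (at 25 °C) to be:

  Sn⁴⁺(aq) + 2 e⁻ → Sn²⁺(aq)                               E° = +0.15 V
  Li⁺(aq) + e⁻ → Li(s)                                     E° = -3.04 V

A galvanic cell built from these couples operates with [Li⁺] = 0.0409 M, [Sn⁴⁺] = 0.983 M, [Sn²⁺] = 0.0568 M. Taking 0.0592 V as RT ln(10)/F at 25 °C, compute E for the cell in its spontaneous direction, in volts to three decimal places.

+3.309 V

Sn⁴⁺/Sn²⁺ is the cathode (higher E°), Li⁺/Li the anode: E°cell = +0.15 − (-3.04) = +3.19 V, n = 2.
Overall: Sn⁴⁺(aq) + 2 Li(s) → Sn²⁺(aq) + 2 Li⁺(aq)
Q = [Sn²⁺]·[Li⁺]^2 / ([Sn⁴⁺]); log Q = -4.015.
E = E° − (0.0592/n) log Q = +3.19 − (0.0592/2)(-4.015) = +3.309 V.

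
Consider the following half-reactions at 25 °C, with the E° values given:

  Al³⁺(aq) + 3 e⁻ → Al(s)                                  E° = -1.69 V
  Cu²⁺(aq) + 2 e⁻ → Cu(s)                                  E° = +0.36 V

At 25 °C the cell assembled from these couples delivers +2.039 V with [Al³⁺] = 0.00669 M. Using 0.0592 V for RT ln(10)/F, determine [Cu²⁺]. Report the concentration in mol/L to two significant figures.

0.015 M

Cu²⁺/Cu is the cathode, Al³⁺/Al the anode: E°cell = +2.05 V, n = 6.
Overall reaction: 3 Cu²⁺(aq) + 2 Al(s) → 3 Cu(s) + 2 Al³⁺(aq); Q = [Al³⁺]^2/[Cu²⁺]^3.
From E = E° − (0.0592/n) log Q: log Q = (E° − E)·n/0.0592 = (+2.05 − (+2.039))·6/0.0592 = 1.1149.
So 3·log[Cu²⁺] = 2·log(0.00669) − log Q = -4.3491 − (1.1149) = -5.4640; log[Cu²⁺] = -5.4640 / 3 = -1.8213; [Cu²⁺] = 10^(-1.8213) ≈ 0.015 M.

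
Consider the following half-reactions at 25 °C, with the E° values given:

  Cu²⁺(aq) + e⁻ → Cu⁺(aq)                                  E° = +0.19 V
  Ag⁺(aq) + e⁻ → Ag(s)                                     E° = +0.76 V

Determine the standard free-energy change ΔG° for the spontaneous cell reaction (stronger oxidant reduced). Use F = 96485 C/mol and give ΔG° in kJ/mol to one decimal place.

Ag⁺/Ag (E° = +0.76 V) is the cathode; Cu²⁺/Cu⁺ (E° = +0.19 V) is the anode, so E°cell = +0.57 V.
Balancing electrons gives n = 1 (lcm of 1 and 1).
ΔG° = −nFE° = −(1)(96485)(+0.57) = -54,996 J = -55.0 kJ/mol.

-55.0 kJ/mol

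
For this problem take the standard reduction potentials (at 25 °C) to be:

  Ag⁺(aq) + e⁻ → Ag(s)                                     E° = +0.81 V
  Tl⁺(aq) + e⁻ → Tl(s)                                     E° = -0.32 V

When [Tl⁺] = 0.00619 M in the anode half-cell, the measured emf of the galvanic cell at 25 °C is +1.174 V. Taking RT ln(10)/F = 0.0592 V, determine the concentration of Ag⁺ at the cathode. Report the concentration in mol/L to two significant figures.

Ag⁺/Ag is the cathode, Tl⁺/Tl the anode: E°cell = +1.13 V, n = 1.
Overall reaction: Ag⁺(aq) + Tl(s) → Ag(s) + Tl⁺(aq); Q = [Tl⁺]^1/[Ag⁺]^1.
From E = E° − (0.0592/n) log Q: log Q = (E° − E)·n/0.0592 = (+1.13 − (+1.174))·1/0.0592 = -0.7432.
So 1·log[Ag⁺] = 1·log(0.00619) − log Q = -2.2083 − (-0.7432) = -1.4651; [Ag⁺] = 10^(-1.4651) ≈ 0.034 M.

0.034 M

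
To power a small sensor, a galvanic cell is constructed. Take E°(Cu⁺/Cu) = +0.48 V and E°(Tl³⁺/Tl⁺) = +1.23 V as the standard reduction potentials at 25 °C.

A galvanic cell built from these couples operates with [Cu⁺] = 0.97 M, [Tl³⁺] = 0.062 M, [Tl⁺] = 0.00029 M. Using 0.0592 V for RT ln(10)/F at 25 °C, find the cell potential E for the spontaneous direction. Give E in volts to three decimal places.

+0.820 V

Tl³⁺/Tl⁺ is the cathode (higher E°), Cu⁺/Cu the anode: E°cell = +1.23 − (+0.48) = +0.75 V, n = 2.
Overall: Tl³⁺(aq) + 2 Cu(s) → Tl⁺(aq) + 2 Cu⁺(aq)
Q = [Tl⁺]·[Cu⁺]^2 / ([Tl³⁺]); log Q = -2.356.
E = E° − (0.0592/n) log Q = +0.75 − (0.0592/2)(-2.356) = +0.820 V.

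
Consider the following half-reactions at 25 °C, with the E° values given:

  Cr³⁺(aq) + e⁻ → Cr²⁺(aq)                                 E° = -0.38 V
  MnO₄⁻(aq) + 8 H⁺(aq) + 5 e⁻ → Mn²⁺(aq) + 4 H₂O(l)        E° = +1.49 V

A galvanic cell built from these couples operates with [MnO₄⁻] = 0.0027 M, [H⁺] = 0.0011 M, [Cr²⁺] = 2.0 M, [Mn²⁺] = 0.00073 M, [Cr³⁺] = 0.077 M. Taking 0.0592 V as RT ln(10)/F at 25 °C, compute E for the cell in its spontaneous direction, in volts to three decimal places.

MnO₄⁻/Mn²⁺ is the cathode (higher E°), Cr³⁺/Cr²⁺ the anode: E°cell = +1.49 − (-0.38) = +1.87 V, n = 5.
Overall: MnO₄⁻(aq) + 8 H⁺(aq) + 5 Cr²⁺(aq) → Mn²⁺(aq) + 4 H₂O(l) + 5 Cr³⁺(aq)
Q = [Mn²⁺]·[Cr³⁺]^5 / ([MnO₄⁻]·[H⁺]^8·[Cr²⁺]^5); log Q = 16.028.
E = E° − (0.0592/n) log Q = +1.87 − (0.0592/5)(16.028) = +1.680 V.

+1.680 V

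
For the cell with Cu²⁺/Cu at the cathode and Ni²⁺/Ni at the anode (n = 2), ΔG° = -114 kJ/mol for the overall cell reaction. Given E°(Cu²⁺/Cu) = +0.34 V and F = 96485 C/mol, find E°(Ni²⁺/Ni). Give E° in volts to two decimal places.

-0.25 V

E°cell = −ΔG°/(nF) = −(-114×10³)/((2)(96485)) = +0.591 V.
Since Cu²⁺/Cu is the cathode and Ni²⁺/Ni the anode, E°cell = E°(Cu²⁺/Cu) − E°(Ni²⁺/Ni).
So E°(Ni²⁺/Ni) = E°(Cu²⁺/Cu) − E°cell = (+0.34) − (+0.591) = -0.25 V.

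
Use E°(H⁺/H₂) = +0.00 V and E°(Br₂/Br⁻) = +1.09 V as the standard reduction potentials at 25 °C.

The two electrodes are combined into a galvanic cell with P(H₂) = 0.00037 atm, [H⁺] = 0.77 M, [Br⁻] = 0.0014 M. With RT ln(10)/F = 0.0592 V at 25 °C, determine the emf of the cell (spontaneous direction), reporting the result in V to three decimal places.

Br₂/Br⁻ is the cathode (higher E°), H⁺/H₂ the anode: E°cell = +1.09 − (+0.00) = +1.09 V, n = 2.
Overall: Br₂(l) + H₂(g) → 2 Br⁻(aq) + 2 H⁺(aq)
Q = [Br⁻]^2·[H⁺]^2 / (P(H₂)); log Q = -2.503.
E = E° − (0.0592/n) log Q = +1.09 − (0.0592/2)(-2.503) = +1.164 V.

+1.164 V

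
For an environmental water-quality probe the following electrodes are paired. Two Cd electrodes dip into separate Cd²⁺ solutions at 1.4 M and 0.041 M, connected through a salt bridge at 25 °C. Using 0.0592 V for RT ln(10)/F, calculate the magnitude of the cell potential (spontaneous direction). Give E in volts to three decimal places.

+0.045 V

For a concentration cell E°cell = 0. The 1.4 M side is the cathode (reduction is favoured where [Cd²⁺] is higher).
With n = 2, E = −(0.0592/2) log([Cd²⁺]ₐₙ/[Cd²⁺]꜀ₐₜ) = −(0.0592/2) log(0.041/1.4) = −(0.0592/2)(-1.533) = +0.045 V.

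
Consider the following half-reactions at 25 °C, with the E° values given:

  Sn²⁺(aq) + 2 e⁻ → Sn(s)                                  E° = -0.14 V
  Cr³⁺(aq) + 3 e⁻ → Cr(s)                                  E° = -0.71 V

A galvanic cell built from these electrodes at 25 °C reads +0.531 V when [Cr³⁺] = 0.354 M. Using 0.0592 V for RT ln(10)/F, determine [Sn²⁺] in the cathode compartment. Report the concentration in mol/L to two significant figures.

0.024 M

Sn²⁺/Sn is the cathode, Cr³⁺/Cr the anode: E°cell = +0.57 V, n = 6.
Overall reaction: 3 Sn²⁺(aq) + 2 Cr(s) → 3 Sn(s) + 2 Cr³⁺(aq); Q = [Cr³⁺]^2/[Sn²⁺]^3.
From E = E° − (0.0592/n) log Q: log Q = (E° − E)·n/0.0592 = (+0.57 − (+0.531))·6/0.0592 = 3.9527.
So 3·log[Sn²⁺] = 2·log(0.354) − log Q = -0.9020 − (3.9527) = -4.8547; log[Sn²⁺] = -4.8547 / 3 = -1.6182; [Sn²⁺] = 10^(-1.6182) ≈ 0.024 M.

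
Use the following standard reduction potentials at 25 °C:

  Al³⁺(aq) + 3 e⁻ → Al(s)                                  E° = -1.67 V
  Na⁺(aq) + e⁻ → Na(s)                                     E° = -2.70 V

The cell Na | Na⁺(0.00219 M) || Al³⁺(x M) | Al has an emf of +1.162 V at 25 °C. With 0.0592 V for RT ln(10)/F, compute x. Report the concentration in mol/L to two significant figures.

0.051 M

Al³⁺/Al is the cathode, Na⁺/Na the anode: E°cell = +1.03 V, n = 3.
Overall reaction: Al³⁺(aq) + 3 Na(s) → Al(s) + 3 Na⁺(aq); Q = [Na⁺]^3/[Al³⁺]^1.
From E = E° − (0.0592/n) log Q: log Q = (E° − E)·n/0.0592 = (+1.03 − (+1.162))·3/0.0592 = -6.6892.
So 1·log[Al³⁺] = 3·log(0.00219) − log Q = -7.9787 − (-6.6892) = -1.2895; [Al³⁺] = 10^(-1.2895) ≈ 0.051 M.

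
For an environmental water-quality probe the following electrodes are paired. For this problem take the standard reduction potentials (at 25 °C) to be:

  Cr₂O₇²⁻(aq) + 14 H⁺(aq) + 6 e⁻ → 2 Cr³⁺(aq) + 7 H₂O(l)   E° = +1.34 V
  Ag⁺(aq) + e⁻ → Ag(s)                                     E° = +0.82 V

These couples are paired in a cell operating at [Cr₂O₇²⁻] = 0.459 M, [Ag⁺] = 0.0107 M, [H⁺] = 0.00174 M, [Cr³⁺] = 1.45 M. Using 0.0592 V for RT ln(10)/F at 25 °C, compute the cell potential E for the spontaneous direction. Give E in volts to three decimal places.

Cr₂O₇²⁻/Cr³⁺ is the cathode (higher E°), Ag⁺/Ag the anode: E°cell = +1.34 − (+0.82) = +0.52 V, n = 6.
Overall: Cr₂O₇²⁻(aq) + 14 H⁺(aq) + 6 Ag(s) → 2 Cr³⁺(aq) + 7 H₂O(l) + 6 Ag⁺(aq)
Q = [Cr³⁺]^2·[Ag⁺]^6 / ([Cr₂O₇²⁻]·[H⁺]^14); log Q = 27.470.
E = E° − (0.0592/n) log Q = +0.52 − (0.0592/6)(27.470) = +0.249 V.

+0.249 V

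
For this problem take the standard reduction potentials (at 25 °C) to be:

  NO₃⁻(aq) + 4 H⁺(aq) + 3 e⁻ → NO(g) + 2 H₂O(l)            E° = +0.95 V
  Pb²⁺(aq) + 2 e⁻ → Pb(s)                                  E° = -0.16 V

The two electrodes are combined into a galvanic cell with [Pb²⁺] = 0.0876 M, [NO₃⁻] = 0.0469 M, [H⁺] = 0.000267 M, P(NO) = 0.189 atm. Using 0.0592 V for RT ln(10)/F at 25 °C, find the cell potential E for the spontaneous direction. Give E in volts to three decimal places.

NO₃⁻/NO is the cathode (higher E°), Pb²⁺/Pb the anode: E°cell = +0.95 − (-0.16) = +1.11 V, n = 6.
Overall: 2 NO₃⁻(aq) + 8 H⁺(aq) + 3 Pb(s) → 2 NO(g) + 4 H₂O(l) + 3 Pb²⁺(aq)
Q = P(NO)^2·[Pb²⁺]^3 / ([NO₃⁻]^2·[H⁺]^8); log Q = 26.626.
E = E° − (0.0592/n) log Q = +1.11 − (0.0592/6)(26.626) = +0.847 V.

+0.847 V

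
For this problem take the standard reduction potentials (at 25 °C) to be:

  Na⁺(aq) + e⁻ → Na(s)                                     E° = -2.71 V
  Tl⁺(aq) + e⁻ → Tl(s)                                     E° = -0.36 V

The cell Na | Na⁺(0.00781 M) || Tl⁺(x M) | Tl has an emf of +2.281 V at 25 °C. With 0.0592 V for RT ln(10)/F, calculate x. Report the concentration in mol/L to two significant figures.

0.00053 M

Tl⁺/Tl is the cathode, Na⁺/Na the anode: E°cell = +2.35 V, n = 1.
Overall reaction: Tl⁺(aq) + Na(s) → Tl(s) + Na⁺(aq); Q = [Na⁺]^1/[Tl⁺]^1.
From E = E° − (0.0592/n) log Q: log Q = (E° − E)·n/0.0592 = (+2.35 − (+2.281))·1/0.0592 = 1.1655.
So 1·log[Tl⁺] = 1·log(0.00781) − log Q = -2.1073 − (1.1655) = -3.2728; [Tl⁺] = 10^(-3.2728) ≈ 0.00053 M.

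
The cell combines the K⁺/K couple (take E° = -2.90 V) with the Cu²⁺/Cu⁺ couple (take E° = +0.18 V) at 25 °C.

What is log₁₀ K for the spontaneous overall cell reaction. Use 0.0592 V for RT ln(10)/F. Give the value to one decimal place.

52.0

Cathode: Cu²⁺/Cu⁺; anode: K⁺/K. E°cell = +3.08 V, n = 1.
log K = nE°cell / 0.0592 = (1)(+3.08) / 0.0592 = 52.0.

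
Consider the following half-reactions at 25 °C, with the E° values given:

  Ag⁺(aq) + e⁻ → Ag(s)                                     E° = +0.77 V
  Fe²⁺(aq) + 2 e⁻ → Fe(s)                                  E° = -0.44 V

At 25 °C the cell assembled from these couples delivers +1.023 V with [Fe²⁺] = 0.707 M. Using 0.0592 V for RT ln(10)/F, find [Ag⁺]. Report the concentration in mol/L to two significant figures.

0.00058 M

Ag⁺/Ag is the cathode, Fe²⁺/Fe the anode: E°cell = +1.21 V, n = 2.
Overall reaction: 2 Ag⁺(aq) + Fe(s) → 2 Ag(s) + Fe²⁺(aq); Q = [Fe²⁺]^1/[Ag⁺]^2.
From E = E° − (0.0592/n) log Q: log Q = (E° − E)·n/0.0592 = (+1.21 − (+1.023))·2/0.0592 = 6.3176.
So 2·log[Ag⁺] = 1·log(0.707) − log Q = -0.1506 − (6.3176) = -6.4682; log[Ag⁺] = -6.4682 / 2 = -3.2341; [Ag⁺] = 10^(-3.2341) ≈ 0.00058 M.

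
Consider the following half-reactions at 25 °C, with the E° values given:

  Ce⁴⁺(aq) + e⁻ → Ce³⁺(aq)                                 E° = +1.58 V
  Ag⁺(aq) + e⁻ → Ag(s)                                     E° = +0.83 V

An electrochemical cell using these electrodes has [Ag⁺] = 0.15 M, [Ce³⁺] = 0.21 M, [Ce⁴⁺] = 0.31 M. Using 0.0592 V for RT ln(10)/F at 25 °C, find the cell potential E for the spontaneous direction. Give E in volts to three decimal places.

Ce⁴⁺/Ce³⁺ is the cathode (higher E°), Ag⁺/Ag the anode: E°cell = +1.58 − (+0.83) = +0.75 V, n = 1.
Overall: Ce⁴⁺(aq) + Ag(s) → Ce³⁺(aq) + Ag⁺(aq)
Q = [Ce³⁺]·[Ag⁺] / ([Ce⁴⁺]); log Q = -0.993.
E = E° − (0.0592/n) log Q = +0.75 − (0.0592/1)(-0.993) = +0.809 V.

+0.809 V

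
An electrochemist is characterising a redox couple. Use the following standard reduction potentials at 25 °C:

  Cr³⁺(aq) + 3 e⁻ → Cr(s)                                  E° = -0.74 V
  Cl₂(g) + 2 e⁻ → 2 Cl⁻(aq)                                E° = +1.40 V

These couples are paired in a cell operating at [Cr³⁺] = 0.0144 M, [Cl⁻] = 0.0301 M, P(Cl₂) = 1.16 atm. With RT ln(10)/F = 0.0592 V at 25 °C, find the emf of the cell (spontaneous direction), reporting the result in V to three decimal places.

Cl₂/Cl⁻ is the cathode (higher E°), Cr³⁺/Cr the anode: E°cell = +1.40 − (-0.74) = +2.14 V, n = 6.
Overall: 3 Cl₂(g) + 2 Cr(s) → 6 Cl⁻(aq) + 2 Cr³⁺(aq)
Q = [Cl⁻]^6·[Cr³⁺]^2 / (P(Cl₂)^3); log Q = -13.005.
E = E° − (0.0592/n) log Q = +2.14 − (0.0592/6)(-13.005) = +2.268 V.

+2.268 V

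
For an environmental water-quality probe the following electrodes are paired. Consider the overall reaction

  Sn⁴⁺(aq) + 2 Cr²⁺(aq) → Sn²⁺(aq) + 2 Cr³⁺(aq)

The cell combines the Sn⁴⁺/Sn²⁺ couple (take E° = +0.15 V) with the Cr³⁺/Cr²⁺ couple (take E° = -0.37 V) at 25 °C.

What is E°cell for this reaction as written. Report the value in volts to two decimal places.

The Sn⁴⁺/Sn²⁺ couple has the higher reduction potential, so it is the cathode; Cr³⁺/Cr²⁺ is oxidised at the anode.
E°cell = E°(cathode) − E°(anode) = (+0.15) − (-0.37) = +0.52 V.
Since E°cell > 0, the reaction is spontaneous under standard conditions.

+0.52 V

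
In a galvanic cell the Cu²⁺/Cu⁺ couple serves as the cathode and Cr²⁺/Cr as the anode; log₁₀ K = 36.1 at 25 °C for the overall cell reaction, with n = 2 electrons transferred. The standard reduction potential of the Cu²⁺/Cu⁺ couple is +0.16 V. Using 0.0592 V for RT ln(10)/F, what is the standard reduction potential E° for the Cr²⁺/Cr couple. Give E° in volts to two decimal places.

E°cell = (0.0592/n)·log K = (0.0592/2)(36.1) = +1.069 V.
Since Cu²⁺/Cu⁺ is the cathode and Cr²⁺/Cr the anode, E°cell = E°(Cu²⁺/Cu⁺) − E°(Cr²⁺/Cr).
So E°(Cr²⁺/Cr) = E°(Cu²⁺/Cu⁺) − E°cell = (+0.16) − (+1.069) = -0.91 V.

-0.91 V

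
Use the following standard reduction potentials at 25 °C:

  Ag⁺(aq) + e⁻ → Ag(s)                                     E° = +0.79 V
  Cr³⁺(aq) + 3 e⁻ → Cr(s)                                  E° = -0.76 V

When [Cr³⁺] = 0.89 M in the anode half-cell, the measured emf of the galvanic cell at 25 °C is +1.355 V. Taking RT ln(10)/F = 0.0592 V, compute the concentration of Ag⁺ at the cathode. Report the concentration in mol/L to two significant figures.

0.00049 M

Ag⁺/Ag is the cathode, Cr³⁺/Cr the anode: E°cell = +1.55 V, n = 3.
Overall reaction: 3 Ag⁺(aq) + Cr(s) → 3 Ag(s) + Cr³⁺(aq); Q = [Cr³⁺]^1/[Ag⁺]^3.
From E = E° − (0.0592/n) log Q: log Q = (E° − E)·n/0.0592 = (+1.55 − (+1.355))·3/0.0592 = 9.8818.
So 3·log[Ag⁺] = 1·log(0.89) − log Q = -0.0506 − (9.8818) = -9.9324; log[Ag⁺] = -9.9324 / 3 = -3.3108; [Ag⁺] = 10^(-3.3108) ≈ 0.00049 M.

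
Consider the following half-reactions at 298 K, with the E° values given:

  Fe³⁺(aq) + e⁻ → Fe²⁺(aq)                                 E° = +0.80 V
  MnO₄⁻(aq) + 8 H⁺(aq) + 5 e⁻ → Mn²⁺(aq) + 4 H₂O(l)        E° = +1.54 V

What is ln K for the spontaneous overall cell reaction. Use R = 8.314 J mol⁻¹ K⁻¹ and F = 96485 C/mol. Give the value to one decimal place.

144.1

Cathode: MnO₄⁻/Mn²⁺; anode: Fe³⁺/Fe²⁺. E°cell = (+1.54) − (+0.80) = +0.74 V, with n = 5.
ΔG° = −nFE° = −RT ln K, so ln K = nFE°/(RT) = (5)(96485)(+0.74) / ((8.314)(298)) = 144.090.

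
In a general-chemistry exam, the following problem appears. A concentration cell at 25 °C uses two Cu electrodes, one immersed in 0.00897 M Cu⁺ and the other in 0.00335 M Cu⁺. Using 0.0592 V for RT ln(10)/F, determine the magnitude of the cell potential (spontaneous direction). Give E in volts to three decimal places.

For a concentration cell E°cell = 0. The 0.00897 M side is the cathode (reduction is favoured where [Cu⁺] is higher).
With n = 1, E = −(0.0592/1) log([Cu⁺]ₐₙ/[Cu⁺]꜀ₐₜ) = −(0.0592/1) log(0.00335/0.00897) = −(0.0592/1)(-0.428) = +0.025 V.

+0.025 V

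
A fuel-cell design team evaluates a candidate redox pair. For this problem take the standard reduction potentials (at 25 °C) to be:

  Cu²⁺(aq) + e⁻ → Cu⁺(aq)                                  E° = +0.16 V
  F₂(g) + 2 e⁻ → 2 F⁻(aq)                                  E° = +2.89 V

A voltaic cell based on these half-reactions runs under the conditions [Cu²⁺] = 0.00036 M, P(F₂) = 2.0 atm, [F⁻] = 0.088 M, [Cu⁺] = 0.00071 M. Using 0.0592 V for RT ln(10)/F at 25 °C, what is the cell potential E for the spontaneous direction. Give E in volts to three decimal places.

+2.819 V

F₂/F⁻ is the cathode (higher E°), Cu²⁺/Cu⁺ the anode: E°cell = +2.89 − (+0.16) = +2.73 V, n = 2.
Overall: F₂(g) + 2 Cu⁺(aq) → 2 F⁻(aq) + 2 Cu²⁺(aq)
Q = [F⁻]^2·[Cu²⁺]^2 / (P(F₂)·[Cu⁺]^2); log Q = -3.002.
E = E° − (0.0592/n) log Q = +2.73 − (0.0592/2)(-3.002) = +2.819 V.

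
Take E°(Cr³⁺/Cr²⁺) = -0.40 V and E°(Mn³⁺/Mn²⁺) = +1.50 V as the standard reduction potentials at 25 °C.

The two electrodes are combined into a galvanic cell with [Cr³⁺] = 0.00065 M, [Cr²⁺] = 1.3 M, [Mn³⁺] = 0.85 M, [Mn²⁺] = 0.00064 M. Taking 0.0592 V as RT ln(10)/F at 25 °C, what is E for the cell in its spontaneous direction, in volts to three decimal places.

+2.280 V

Mn³⁺/Mn²⁺ is the cathode (higher E°), Cr³⁺/Cr²⁺ the anode: E°cell = +1.50 − (-0.40) = +1.90 V, n = 1.
Overall: Mn³⁺(aq) + Cr²⁺(aq) → Mn²⁺(aq) + Cr³⁺(aq)
Q = [Mn²⁺]·[Cr³⁺] / ([Mn³⁺]·[Cr²⁺]); log Q = -6.424.
E = E° − (0.0592/n) log Q = +1.90 − (0.0592/1)(-6.424) = +2.280 V.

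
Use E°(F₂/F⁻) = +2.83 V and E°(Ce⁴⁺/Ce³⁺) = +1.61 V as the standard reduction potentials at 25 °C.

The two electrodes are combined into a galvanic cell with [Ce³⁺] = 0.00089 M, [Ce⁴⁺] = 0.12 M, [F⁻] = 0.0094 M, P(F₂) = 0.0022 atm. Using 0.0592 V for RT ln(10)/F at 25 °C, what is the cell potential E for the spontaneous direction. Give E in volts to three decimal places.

F₂/F⁻ is the cathode (higher E°), Ce⁴⁺/Ce³⁺ the anode: E°cell = +2.83 − (+1.61) = +1.22 V, n = 2.
Overall: F₂(g) + 2 Ce³⁺(aq) → 2 F⁻(aq) + 2 Ce⁴⁺(aq)
Q = [F⁻]^2·[Ce⁴⁺]^2 / (P(F₂)·[Ce³⁺]^2); log Q = 2.863.
E = E° − (0.0592/n) log Q = +1.22 − (0.0592/2)(2.863) = +1.135 V.

+1.135 V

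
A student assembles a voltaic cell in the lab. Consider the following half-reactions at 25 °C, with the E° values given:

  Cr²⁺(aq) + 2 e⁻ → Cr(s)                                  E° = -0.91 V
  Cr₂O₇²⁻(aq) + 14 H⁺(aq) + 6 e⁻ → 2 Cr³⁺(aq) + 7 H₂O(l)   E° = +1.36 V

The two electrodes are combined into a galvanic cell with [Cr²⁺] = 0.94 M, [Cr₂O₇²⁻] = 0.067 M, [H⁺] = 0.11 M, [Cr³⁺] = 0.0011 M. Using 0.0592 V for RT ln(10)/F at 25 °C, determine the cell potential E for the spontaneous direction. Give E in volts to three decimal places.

Cr₂O₇²⁻/Cr³⁺ is the cathode (higher E°), Cr²⁺/Cr the anode: E°cell = +1.36 − (-0.91) = +2.27 V, n = 6.
Overall: Cr₂O₇²⁻(aq) + 14 H⁺(aq) + 3 Cr(s) → 2 Cr³⁺(aq) + 7 H₂O(l) + 3 Cr²⁺(aq)
Q = [Cr³⁺]^2·[Cr²⁺]^3 / ([Cr₂O₇²⁻]·[H⁺]^14); log Q = 8.597.
E = E° − (0.0592/n) log Q = +2.27 − (0.0592/6)(8.597) = +2.185 V.

+2.185 V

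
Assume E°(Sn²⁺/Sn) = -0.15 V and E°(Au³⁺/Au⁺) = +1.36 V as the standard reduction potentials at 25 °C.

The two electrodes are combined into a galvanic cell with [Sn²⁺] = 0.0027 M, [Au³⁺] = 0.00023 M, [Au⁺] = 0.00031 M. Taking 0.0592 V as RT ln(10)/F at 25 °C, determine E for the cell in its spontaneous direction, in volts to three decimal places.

+1.582 V

Au³⁺/Au⁺ is the cathode (higher E°), Sn²⁺/Sn the anode: E°cell = +1.36 − (-0.15) = +1.51 V, n = 2.
Overall: Au³⁺(aq) + Sn(s) → Au⁺(aq) + Sn²⁺(aq)
Q = [Au⁺]·[Sn²⁺] / ([Au³⁺]); log Q = -2.439.
E = E° − (0.0592/n) log Q = +1.51 − (0.0592/2)(-2.439) = +1.582 V.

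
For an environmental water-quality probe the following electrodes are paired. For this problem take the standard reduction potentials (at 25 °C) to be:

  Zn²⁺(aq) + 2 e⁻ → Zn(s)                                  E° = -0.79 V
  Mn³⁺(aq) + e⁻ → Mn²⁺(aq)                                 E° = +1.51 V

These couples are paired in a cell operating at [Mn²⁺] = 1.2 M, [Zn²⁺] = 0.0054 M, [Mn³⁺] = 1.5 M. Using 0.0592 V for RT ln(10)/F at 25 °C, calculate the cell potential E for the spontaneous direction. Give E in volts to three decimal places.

Mn³⁺/Mn²⁺ is the cathode (higher E°), Zn²⁺/Zn the anode: E°cell = +1.51 − (-0.79) = +2.30 V, n = 2.
Overall: 2 Mn³⁺(aq) + Zn(s) → 2 Mn²⁺(aq) + Zn²⁺(aq)
Q = [Mn²⁺]^2·[Zn²⁺] / ([Mn³⁺]^2); log Q = -2.461.
E = E° − (0.0592/n) log Q = +2.30 − (0.0592/2)(-2.461) = +2.373 V.

+2.373 V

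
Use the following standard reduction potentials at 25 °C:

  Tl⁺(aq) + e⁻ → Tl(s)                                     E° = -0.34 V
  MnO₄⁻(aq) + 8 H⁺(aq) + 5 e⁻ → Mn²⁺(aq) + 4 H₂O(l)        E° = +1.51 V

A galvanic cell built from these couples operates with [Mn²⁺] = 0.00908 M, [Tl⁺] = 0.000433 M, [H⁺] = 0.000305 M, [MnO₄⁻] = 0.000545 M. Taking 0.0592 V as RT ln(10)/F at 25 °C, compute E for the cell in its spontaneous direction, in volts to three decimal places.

MnO₄⁻/Mn²⁺ is the cathode (higher E°), Tl⁺/Tl the anode: E°cell = +1.51 − (-0.34) = +1.85 V, n = 5.
Overall: MnO₄⁻(aq) + 8 H⁺(aq) + 5 Tl(s) → Mn²⁺(aq) + 4 H₂O(l) + 5 Tl⁺(aq)
Q = [Mn²⁺]·[Tl⁺]^5 / ([MnO₄⁻]·[H⁺]^8); log Q = 12.530.
E = E° − (0.0592/n) log Q = +1.85 − (0.0592/5)(12.530) = +1.702 V.

+1.702 V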